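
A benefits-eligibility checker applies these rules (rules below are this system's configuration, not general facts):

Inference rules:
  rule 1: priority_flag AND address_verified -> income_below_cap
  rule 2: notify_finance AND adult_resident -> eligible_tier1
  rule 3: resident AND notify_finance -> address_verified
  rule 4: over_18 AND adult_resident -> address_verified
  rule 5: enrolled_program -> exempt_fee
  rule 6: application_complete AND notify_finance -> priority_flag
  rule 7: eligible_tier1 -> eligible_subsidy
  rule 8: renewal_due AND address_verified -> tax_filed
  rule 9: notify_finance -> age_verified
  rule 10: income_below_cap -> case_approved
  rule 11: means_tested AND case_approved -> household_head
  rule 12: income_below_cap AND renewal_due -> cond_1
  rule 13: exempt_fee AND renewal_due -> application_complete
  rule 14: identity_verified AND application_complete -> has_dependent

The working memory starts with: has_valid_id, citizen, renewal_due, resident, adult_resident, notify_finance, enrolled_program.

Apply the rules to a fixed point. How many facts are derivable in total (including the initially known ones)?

[1] rule 2 [notify_finance AND adult_resident -> eligible_tier1]; rule 3 [resident AND notify_finance -> address_verified]; rule 5 [enrolled_program -> exempt_fee]; rule 9 [notify_finance -> age_verified]. ⇒ new: eligible_tier1, address_verified, exempt_fee, age_verified.
[2] rule 7 [eligible_tier1 -> eligible_subsidy]; rule 8 [renewal_due AND address_verified -> tax_filed]; rule 13 [exempt_fee AND renewal_due -> application_complete]. ⇒ new: eligible_subsidy, tax_filed, application_complete.
[3] rule 6 [application_complete AND notify_finance -> priority_flag]. ⇒ new: priority_flag.
[4] rule 1 [priority_flag AND address_verified -> income_below_cap]. ⇒ new: income_below_cap.
[5] rule 10 [income_below_cap -> case_approved]; rule 12 [income_below_cap AND renewal_due -> cond_1]. ⇒ new: case_approved, cond_1.
Closure: {address_verified, adult_resident, age_verified, application_complete, case_approved, citizen, cond_1, eligible_subsidy, eligible_tier1, enrolled_program, exempt_fee, has_valid_id, income_below_cap, notify_finance, priority_flag, renewal_due, resident, tax_filed} — 18 facts.

18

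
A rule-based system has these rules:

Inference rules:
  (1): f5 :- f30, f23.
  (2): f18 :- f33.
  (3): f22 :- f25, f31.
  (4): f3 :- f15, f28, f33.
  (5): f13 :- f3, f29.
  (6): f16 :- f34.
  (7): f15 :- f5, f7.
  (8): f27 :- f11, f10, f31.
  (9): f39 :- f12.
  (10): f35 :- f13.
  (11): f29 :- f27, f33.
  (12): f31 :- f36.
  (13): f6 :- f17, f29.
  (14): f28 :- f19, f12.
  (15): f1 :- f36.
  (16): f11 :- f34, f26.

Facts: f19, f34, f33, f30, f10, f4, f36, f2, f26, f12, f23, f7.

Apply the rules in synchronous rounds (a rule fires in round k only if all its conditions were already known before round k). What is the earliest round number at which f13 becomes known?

Round 1: (1) [f5 :- f30, f23.]; (2) [f18 :- f33.]; (6) [f16 :- f34.]; (9) [f39 :- f12.]; (12) [f31 :- f36.]; (14) [f28 :- f19, f12.]; (15) [f1 :- f36.]; (16) [f11 :- f34, f26.]. New: f5, f18, f16, f39, f31, f28, f1, f11.
Round 2: (7) [f15 :- f5, f7.]; (8) [f27 :- f11, f10, f31.]. New: f15, f27.
Round 3: (4) [f3 :- f15, f28, f33.]; (11) [f29 :- f27, f33.]. New: f3, f29.
Round 4: (5) [f13 :- f3, f29.]. New: f13.
f13 first appears in round 4.

4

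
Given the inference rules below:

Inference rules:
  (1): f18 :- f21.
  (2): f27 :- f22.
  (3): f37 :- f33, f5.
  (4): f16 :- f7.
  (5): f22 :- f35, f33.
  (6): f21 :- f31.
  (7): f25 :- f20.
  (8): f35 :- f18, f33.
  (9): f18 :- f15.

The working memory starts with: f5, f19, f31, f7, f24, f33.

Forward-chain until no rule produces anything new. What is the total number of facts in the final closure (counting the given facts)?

13

Round 1 — (3), (4), (6), derive f37, f16, f21.
Round 2 — (1), derive f18.
Round 3 — (8), derive f35.
Round 4 — (5), derive f22.
Round 5 — (2), derive f27.
Closure: {f16, f18, f19, f21, f22, f24, f27, f31, f33, f35, f37, f5, f7} — 13 facts.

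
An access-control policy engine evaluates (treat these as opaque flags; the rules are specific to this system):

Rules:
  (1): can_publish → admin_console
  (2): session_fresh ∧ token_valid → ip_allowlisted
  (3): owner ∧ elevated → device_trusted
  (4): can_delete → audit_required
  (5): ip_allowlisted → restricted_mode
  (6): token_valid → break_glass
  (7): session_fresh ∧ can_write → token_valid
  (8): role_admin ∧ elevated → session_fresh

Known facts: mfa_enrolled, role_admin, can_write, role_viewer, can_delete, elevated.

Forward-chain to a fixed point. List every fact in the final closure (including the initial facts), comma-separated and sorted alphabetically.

[1] (4) [can_delete → audit_required]; (8) [role_admin ∧ elevated → session_fresh]. ⇒ new: audit_required, session_fresh.
[2] (7) [session_fresh ∧ can_write → token_valid]. ⇒ new: token_valid.
[3] (2) [session_fresh ∧ token_valid → ip_allowlisted]; (6) [token_valid → break_glass]. ⇒ new: ip_allowlisted, break_glass.
[4] (5) [ip_allowlisted → restricted_mode]. ⇒ new: restricted_mode.

audit_required, break_glass, can_delete, can_write, elevated, ip_allowlisted, mfa_enrolled, restricted_mode, role_admin, role_viewer, session_fresh, token_valid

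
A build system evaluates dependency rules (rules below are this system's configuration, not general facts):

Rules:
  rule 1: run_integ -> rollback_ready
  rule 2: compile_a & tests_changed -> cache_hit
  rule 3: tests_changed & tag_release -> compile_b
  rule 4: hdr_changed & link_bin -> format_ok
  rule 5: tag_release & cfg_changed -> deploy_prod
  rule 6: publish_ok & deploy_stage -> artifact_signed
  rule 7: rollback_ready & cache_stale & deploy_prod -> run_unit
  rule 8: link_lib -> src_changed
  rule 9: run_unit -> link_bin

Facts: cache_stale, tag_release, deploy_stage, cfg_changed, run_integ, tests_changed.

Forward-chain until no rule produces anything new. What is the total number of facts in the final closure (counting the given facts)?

Round 1 fires rule 1, rule 3, rule 5, giving rollback_ready, compile_b, deploy_prod.
Round 2 fires rule 7, giving run_unit.
Round 3 fires rule 9, giving link_bin.
Closure: {cache_stale, cfg_changed, compile_b, deploy_prod, deploy_stage, link_bin, rollback_ready, run_integ, run_unit, tag_release, tests_changed} — 11 facts.

11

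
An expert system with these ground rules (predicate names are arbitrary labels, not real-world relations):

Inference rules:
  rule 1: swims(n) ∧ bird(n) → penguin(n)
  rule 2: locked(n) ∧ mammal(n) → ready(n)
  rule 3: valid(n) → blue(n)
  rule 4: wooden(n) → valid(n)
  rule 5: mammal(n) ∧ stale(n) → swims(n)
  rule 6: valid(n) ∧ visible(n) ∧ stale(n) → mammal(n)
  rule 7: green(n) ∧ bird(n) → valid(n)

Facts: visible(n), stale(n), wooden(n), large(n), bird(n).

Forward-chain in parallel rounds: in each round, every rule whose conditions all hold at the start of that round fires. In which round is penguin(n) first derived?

4

[1] rule 4 [wooden(n) → valid(n)]. ⇒ new: valid(n).
[2] rule 3 [valid(n) → blue(n)]; rule 6 [valid(n) ∧ visible(n) ∧ stale(n) → mammal(n)]. ⇒ new: blue(n), mammal(n).
[3] rule 5 [mammal(n) ∧ stale(n) → swims(n)]. ⇒ new: swims(n).
[4] rule 1 [swims(n) ∧ bird(n) → penguin(n)]. ⇒ new: penguin(n).
penguin(n) first appears in round 4.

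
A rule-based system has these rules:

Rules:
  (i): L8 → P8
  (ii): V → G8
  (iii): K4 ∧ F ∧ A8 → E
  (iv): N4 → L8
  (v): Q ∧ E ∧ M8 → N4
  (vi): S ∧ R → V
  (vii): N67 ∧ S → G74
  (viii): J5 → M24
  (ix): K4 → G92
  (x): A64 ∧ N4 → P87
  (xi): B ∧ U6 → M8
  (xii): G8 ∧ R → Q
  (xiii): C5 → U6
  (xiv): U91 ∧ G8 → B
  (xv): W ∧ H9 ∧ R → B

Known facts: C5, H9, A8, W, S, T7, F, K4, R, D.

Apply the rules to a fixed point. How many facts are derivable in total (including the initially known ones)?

Round 1 fires (iii), (vi), (ix), (xiii), (xv), giving E, V, G92, U6, B.
Round 2 fires (ii), (xi), giving G8, M8.
Round 3 fires (xii), giving Q.
Round 4 fires (v), giving N4.
Round 5 fires (iv), giving L8.
Round 6 fires (i), giving P8.
Closure: {A8, B, C5, D, E, F, G8, G92, H9, K4, L8, M8, N4, P8, Q, R, S, T7, U6, V, W} — 21 facts.

21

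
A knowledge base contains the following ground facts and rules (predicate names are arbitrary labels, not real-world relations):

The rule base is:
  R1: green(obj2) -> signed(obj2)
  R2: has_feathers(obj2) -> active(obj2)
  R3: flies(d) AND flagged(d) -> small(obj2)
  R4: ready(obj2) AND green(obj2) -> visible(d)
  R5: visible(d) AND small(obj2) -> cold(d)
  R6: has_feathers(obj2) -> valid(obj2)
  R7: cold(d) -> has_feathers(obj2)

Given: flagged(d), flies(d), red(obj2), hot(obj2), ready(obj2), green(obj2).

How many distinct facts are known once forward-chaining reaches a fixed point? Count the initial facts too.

13

Round 1 fires R1, R3, R4, giving signed(obj2), small(obj2), visible(d).
Round 2 fires R5, giving cold(d).
Round 3 fires R7, giving has_feathers(obj2).
Round 4 fires R2, R6, giving active(obj2), valid(obj2).
Closure: {active(obj2), cold(d), flagged(d), flies(d), green(obj2), has_feathers(obj2), hot(obj2), ready(obj2), red(obj2), signed(obj2), small(obj2), valid(obj2), visible(d)} — 13 facts.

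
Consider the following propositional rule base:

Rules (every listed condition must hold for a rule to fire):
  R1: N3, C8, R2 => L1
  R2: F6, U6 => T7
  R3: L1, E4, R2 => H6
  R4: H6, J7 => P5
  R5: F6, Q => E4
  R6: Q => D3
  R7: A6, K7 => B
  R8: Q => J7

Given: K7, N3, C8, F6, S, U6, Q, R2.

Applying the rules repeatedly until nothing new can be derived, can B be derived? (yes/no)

no

Round 1: R1 [N3, C8, R2 => L1]; R2 [F6, U6 => T7]; R5 [F6, Q => E4]; R6 [Q => D3]; R8 [Q => J7]. Adds L1, T7, E4, D3, J7.
Round 2: R3 [L1, E4, R2 => H6]. Adds H6.
Round 3: R4 [H6, J7 => P5]. Adds P5.
Fixed point reached. B is concluded only by R7; R7 needs A6 (never derived).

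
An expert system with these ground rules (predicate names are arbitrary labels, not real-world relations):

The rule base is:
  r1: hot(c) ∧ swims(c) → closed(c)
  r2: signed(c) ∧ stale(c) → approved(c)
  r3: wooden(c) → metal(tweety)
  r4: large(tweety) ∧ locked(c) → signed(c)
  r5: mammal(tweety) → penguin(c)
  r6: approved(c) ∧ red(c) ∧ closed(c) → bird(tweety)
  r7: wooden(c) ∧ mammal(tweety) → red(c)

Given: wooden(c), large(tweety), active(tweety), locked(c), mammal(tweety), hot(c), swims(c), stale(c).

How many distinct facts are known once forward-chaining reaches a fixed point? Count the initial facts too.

Round 1 fires r1, r3, r4, r5, r7, giving closed(c), metal(tweety), signed(c), penguin(c), red(c).
Round 2 fires r2, giving approved(c).
Round 3 fires r6, giving bird(tweety).
Closure: {active(tweety), approved(c), bird(tweety), closed(c), hot(c), large(tweety), locked(c), mammal(tweety), metal(tweety), penguin(c), red(c), signed(c), stale(c), swims(c), wooden(c)} — 15 facts.

15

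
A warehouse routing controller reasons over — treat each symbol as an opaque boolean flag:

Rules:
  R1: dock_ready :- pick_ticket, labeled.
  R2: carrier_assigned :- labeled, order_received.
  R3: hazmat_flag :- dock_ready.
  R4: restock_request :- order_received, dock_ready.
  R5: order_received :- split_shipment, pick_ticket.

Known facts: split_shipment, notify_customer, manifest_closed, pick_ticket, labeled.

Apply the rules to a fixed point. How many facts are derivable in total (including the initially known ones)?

10

[1] R1 [dock_ready :- pick_ticket, labeled.]; R5 [order_received :- split_shipment, pick_ticket.]. ⇒ new: dock_ready, order_received.
[2] R2 [carrier_assigned :- labeled, order_received.]; R3 [hazmat_flag :- dock_ready.]; R4 [restock_request :- order_received, dock_ready.]. ⇒ new: carrier_assigned, hazmat_flag, restock_request.
Closure: {carrier_assigned, dock_ready, hazmat_flag, labeled, manifest_closed, notify_customer, order_received, pick_ticket, restock_request, split_shipment} — 10 facts.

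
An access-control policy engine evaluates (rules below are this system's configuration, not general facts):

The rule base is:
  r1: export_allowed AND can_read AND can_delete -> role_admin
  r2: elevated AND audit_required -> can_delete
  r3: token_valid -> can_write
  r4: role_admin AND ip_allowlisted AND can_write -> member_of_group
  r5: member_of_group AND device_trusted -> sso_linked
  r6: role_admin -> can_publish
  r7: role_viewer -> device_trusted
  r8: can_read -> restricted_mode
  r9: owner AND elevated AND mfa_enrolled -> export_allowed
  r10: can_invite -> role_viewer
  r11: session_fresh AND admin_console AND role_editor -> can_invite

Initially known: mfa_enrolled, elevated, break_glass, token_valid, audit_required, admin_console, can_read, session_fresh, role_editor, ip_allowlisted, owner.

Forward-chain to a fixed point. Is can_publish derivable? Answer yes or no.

Round 1: r2 [elevated AND audit_required -> can_delete]; r3 [token_valid -> can_write]; r8 [can_read -> restricted_mode]; r9 [owner AND elevated AND mfa_enrolled -> export_allowed]; r11 [session_fresh AND admin_console AND role_editor -> can_invite]. Adds can_delete, can_write, restricted_mode, export_allowed, can_invite.
Round 2: r1 [export_allowed AND can_read AND can_delete -> role_admin]; r10 [can_invite -> role_viewer]. Adds role_admin, role_viewer.
Round 3: r4 [role_admin AND ip_allowlisted AND can_write -> member_of_group]; r6 [role_admin -> can_publish]; r7 [role_viewer -> device_trusted]. Adds member_of_group, can_publish, device_trusted.
Round 4: r5 [member_of_group AND device_trusted -> sso_linked]. Adds sso_linked.
can_publish appears in round 3, so it is derivable.

yes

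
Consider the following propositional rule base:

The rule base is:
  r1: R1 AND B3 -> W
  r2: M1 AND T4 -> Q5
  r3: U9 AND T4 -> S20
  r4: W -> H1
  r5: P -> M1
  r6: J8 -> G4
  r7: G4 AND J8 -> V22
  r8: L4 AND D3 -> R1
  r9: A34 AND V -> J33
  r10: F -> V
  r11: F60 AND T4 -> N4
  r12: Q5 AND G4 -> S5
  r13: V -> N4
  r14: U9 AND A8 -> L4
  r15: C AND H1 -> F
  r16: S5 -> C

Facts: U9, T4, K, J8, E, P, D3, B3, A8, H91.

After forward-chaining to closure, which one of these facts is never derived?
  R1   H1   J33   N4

J33

Round 1: r3 [U9 AND T4 -> S20]; r5 [P -> M1]; r6 [J8 -> G4]; r14 [U9 AND A8 -> L4]. New: S20, M1, G4, L4.
Round 2: r2 [M1 AND T4 -> Q5]; r7 [G4 AND J8 -> V22]; r8 [L4 AND D3 -> R1]. New: Q5, V22, R1.
Round 3: r1 [R1 AND B3 -> W]; r12 [Q5 AND G4 -> S5]. New: W, S5.
Round 4: r4 [W -> H1]; r16 [S5 -> C]. New: H1, C.
Round 5: r15 [C AND H1 -> F]. New: F.
Round 6: r10 [F -> V]. New: V.
Round 7: r13 [V -> N4]. New: N4.
Derived: N4 (round 7), H1 (round 4), R1 (round 2). J33 never appears in any round.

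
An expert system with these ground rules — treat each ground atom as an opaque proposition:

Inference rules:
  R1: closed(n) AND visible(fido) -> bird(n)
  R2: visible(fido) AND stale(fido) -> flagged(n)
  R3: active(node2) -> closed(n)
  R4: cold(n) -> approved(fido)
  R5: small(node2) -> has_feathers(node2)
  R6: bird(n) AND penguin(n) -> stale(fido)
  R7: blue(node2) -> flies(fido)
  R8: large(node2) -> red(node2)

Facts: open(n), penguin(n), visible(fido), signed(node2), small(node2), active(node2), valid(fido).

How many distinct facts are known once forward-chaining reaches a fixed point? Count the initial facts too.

12

[1] R3 [active(node2) -> closed(n)]; R5 [small(node2) -> has_feathers(node2)]. ⇒ new: closed(n), has_feathers(node2).
[2] R1 [closed(n) AND visible(fido) -> bird(n)]. ⇒ new: bird(n).
[3] R6 [bird(n) AND penguin(n) -> stale(fido)]. ⇒ new: stale(fido).
[4] R2 [visible(fido) AND stale(fido) -> flagged(n)]. ⇒ new: flagged(n).
Closure: {active(node2), bird(n), closed(n), flagged(n), has_feathers(node2), open(n), penguin(n), signed(node2), small(node2), stale(fido), valid(fido), visible(fido)} — 12 facts.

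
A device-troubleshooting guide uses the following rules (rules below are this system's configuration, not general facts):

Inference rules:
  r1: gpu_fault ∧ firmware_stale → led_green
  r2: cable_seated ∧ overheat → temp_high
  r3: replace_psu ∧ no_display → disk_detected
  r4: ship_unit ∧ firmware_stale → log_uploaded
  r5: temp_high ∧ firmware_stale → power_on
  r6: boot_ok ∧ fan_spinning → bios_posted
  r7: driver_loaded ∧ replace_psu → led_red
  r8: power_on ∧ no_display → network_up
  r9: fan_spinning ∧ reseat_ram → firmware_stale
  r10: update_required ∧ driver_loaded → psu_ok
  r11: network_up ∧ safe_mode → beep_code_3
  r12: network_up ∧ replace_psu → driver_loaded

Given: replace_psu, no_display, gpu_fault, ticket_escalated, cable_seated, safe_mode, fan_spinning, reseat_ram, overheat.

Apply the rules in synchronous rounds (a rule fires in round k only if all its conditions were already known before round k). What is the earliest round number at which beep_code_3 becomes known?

Round 1 — r2, r3, r9, derive temp_high, disk_detected, firmware_stale.
Round 2 — r1, r5, derive led_green, power_on.
Round 3 — r8, derive network_up.
Round 4 — r11, r12, derive beep_code_3, driver_loaded.
beep_code_3 first appears in round 4.

4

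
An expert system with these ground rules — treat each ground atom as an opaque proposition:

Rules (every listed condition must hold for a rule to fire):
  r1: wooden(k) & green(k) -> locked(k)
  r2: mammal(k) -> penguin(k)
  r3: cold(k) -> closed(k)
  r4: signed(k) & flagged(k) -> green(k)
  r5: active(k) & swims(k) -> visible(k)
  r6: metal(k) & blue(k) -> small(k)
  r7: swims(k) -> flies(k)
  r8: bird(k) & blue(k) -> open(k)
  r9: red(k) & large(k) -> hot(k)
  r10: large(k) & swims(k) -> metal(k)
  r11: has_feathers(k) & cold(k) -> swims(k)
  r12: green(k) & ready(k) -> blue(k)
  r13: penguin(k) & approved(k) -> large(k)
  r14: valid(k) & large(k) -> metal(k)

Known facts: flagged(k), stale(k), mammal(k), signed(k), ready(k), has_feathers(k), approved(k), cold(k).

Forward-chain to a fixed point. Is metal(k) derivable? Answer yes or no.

yes

Round 1 — r2, r3, r4, r11, derive penguin(k), closed(k), green(k), swims(k).
Round 2 — r7, r12, r13, derive flies(k), blue(k), large(k).
Round 3 — r10, derive metal(k).
Round 4 — r6, derive small(k).
metal(k) appears in round 3, so it is derivable.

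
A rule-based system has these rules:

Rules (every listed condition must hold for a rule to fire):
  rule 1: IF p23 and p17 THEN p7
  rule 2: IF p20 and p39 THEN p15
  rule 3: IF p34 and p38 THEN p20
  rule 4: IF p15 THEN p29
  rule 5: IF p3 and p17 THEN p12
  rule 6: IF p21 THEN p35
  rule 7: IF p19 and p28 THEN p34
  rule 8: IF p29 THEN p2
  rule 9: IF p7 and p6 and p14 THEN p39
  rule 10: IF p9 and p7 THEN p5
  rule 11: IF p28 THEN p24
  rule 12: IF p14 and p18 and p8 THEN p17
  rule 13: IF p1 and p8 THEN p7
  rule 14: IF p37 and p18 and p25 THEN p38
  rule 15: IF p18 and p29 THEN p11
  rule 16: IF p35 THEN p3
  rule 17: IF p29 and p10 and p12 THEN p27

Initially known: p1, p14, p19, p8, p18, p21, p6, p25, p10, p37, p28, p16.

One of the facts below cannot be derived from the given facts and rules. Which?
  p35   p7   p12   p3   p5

Round 1 fires rule 6, rule 7, rule 11, rule 12, rule 13, rule 14, giving p35, p34, p24, p17, p7, p38.
Round 2 fires rule 3, rule 9, rule 16, giving p20, p39, p3.
Round 3 fires rule 2, rule 5, giving p15, p12.
Round 4 fires rule 4, giving p29.
Round 5 fires rule 8, rule 15, rule 17, giving p2, p11, p27.
Derived: p3 (round 2), p7 (round 1), p12 (round 3), p35 (round 1). p5 never appears in any round.

p5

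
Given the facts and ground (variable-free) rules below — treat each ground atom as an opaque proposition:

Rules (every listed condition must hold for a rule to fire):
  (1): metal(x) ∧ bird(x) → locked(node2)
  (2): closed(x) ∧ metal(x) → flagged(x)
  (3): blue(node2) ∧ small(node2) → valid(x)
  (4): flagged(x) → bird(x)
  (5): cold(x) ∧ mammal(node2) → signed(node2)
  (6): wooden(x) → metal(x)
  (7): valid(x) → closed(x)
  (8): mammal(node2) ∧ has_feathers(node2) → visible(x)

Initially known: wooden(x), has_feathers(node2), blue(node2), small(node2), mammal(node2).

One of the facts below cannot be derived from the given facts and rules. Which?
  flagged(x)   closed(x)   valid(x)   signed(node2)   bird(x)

signed(node2)

Round 1: (3) [blue(node2) ∧ small(node2) → valid(x)]; (6) [wooden(x) → metal(x)]; (8) [mammal(node2) ∧ has_feathers(node2) → visible(x)]. Adds valid(x), metal(x), visible(x).
Round 2: (7) [valid(x) → closed(x)]. Adds closed(x).
Round 3: (2) [closed(x) ∧ metal(x) → flagged(x)]. Adds flagged(x).
Round 4: (4) [flagged(x) → bird(x)]. Adds bird(x).
Round 5: (1) [metal(x) ∧ bird(x) → locked(node2)]. Adds locked(node2).
Derived: valid(x) (round 1), flagged(x) (round 3), closed(x) (round 2), bird(x) (round 4). signed(node2) never appears in any round.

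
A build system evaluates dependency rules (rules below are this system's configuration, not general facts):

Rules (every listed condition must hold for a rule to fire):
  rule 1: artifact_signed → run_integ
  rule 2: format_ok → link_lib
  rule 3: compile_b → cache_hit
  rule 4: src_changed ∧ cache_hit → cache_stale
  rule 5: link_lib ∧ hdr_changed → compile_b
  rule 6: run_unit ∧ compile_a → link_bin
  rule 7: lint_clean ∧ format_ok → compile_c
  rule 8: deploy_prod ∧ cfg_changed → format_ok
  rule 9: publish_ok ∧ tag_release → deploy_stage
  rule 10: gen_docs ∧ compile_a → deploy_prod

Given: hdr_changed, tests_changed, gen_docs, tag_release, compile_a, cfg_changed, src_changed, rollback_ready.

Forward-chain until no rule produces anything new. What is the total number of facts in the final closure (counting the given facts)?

14

Round 1 fires rule 10, giving deploy_prod.
Round 2 fires rule 8, giving format_ok.
Round 3 fires rule 2, giving link_lib.
Round 4 fires rule 5, giving compile_b.
Round 5 fires rule 3, giving cache_hit.
Round 6 fires rule 4, giving cache_stale.
Closure: {cache_hit, cache_stale, cfg_changed, compile_a, compile_b, deploy_prod, format_ok, gen_docs, hdr_changed, link_lib, rollback_ready, src_changed, tag_release, tests_changed} — 14 facts.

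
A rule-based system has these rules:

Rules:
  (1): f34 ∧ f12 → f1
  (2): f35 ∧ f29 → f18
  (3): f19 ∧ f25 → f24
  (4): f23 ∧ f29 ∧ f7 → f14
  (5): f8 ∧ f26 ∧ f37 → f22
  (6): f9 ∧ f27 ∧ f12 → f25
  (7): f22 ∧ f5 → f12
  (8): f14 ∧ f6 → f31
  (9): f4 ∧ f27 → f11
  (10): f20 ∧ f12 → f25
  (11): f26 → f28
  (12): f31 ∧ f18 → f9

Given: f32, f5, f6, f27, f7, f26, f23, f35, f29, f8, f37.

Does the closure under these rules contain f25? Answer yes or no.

yes

Round 1 fires (2), (4), (5), (11), giving f18, f14, f22, f28.
Round 2 fires (7), (8), giving f12, f31.
Round 3 fires (12), giving f9.
Round 4 fires (6), giving f25.
f25 appears in round 4, so it is derivable.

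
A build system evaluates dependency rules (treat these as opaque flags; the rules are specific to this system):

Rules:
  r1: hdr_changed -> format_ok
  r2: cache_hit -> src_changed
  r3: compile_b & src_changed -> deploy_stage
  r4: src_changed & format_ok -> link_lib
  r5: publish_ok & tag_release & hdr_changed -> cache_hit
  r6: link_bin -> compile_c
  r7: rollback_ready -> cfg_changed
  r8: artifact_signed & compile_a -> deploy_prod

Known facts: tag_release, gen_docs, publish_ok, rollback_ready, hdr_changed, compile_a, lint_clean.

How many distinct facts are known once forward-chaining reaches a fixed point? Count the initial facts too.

Round 1: r1 [hdr_changed -> format_ok]; r5 [publish_ok & tag_release & hdr_changed -> cache_hit]; r7 [rollback_ready -> cfg_changed]. Adds format_ok, cache_hit, cfg_changed.
Round 2: r2 [cache_hit -> src_changed]. Adds src_changed.
Round 3: r4 [src_changed & format_ok -> link_lib]. Adds link_lib.
Closure: {cache_hit, cfg_changed, compile_a, format_ok, gen_docs, hdr_changed, link_lib, lint_clean, publish_ok, rollback_ready, src_changed, tag_release} — 12 facts.

12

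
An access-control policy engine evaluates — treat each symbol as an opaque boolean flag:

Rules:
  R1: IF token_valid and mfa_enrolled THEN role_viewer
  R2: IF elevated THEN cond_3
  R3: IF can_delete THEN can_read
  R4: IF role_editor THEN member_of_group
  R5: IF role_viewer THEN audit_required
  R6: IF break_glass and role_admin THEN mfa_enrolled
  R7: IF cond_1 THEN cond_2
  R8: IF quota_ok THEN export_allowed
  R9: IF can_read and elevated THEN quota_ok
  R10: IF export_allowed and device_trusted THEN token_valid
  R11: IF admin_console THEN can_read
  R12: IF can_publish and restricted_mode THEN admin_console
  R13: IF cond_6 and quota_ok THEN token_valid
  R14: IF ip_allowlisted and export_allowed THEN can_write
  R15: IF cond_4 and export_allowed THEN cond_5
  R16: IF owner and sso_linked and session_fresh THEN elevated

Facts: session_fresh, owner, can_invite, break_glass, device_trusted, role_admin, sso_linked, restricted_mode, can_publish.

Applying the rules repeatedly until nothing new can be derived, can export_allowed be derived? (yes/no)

Round 1: R6 [IF break_glass and role_admin THEN mfa_enrolled]; R12 [IF can_publish and restricted_mode THEN admin_console]; R16 [IF owner and sso_linked and session_fresh THEN elevated]. New: mfa_enrolled, admin_console, elevated.
Round 2: R2 [IF elevated THEN cond_3]; R11 [IF admin_console THEN can_read]. New: cond_3, can_read.
Round 3: R9 [IF can_read and elevated THEN quota_ok]. New: quota_ok.
Round 4: R8 [IF quota_ok THEN export_allowed]. New: export_allowed.
Round 5: R10 [IF export_allowed and device_trusted THEN token_valid]. New: token_valid.
Round 6: R1 [IF token_valid and mfa_enrolled THEN role_viewer]. New: role_viewer.
Round 7: R5 [IF role_viewer THEN audit_required]. New: audit_required.
export_allowed appears in round 4, so it is derivable.

yes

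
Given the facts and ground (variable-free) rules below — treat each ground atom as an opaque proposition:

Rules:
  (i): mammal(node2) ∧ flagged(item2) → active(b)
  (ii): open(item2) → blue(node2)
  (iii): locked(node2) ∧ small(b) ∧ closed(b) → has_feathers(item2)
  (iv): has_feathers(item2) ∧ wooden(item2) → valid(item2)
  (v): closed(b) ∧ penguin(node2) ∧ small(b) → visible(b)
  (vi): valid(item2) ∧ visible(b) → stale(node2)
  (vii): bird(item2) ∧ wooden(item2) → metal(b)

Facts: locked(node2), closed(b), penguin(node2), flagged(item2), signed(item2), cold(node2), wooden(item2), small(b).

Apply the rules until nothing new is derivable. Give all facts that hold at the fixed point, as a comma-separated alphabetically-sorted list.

closed(b), cold(node2), flagged(item2), has_feathers(item2), locked(node2), penguin(node2), signed(item2), small(b), stale(node2), valid(item2), visible(b), wooden(item2)

Round 1 — (iii), (v), derive has_feathers(item2), visible(b).
Round 2 — (iv), derive valid(item2).
Round 3 — (vi), derive stale(node2).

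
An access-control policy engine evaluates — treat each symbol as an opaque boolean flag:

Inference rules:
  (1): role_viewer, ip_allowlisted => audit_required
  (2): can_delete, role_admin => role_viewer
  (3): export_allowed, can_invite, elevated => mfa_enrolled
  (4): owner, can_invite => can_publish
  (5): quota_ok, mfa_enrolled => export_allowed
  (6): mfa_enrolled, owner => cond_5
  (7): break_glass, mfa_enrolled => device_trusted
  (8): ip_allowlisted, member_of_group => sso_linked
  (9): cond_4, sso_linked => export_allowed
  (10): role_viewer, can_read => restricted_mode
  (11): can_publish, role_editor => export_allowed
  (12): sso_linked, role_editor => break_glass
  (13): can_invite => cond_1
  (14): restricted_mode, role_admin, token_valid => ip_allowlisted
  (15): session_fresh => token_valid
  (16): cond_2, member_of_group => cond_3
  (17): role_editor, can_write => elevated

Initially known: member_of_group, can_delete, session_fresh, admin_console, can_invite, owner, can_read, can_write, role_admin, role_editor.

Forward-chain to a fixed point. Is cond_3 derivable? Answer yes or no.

no

Round 1 — (2), (4), (13), (15), (17), derive role_viewer, can_publish, cond_1, token_valid, elevated.
Round 2 — (10), (11), derive restricted_mode, export_allowed.
Round 3 — (3), (14), derive mfa_enrolled, ip_allowlisted.
Round 4 — (1), (6), (8), derive audit_required, cond_5, sso_linked.
Round 5 — (12), derive break_glass.
Round 6 — (7), derive device_trusted.
Fixed point reached. cond_3 is concluded only by (16); (16) needs cond_2 (never derived).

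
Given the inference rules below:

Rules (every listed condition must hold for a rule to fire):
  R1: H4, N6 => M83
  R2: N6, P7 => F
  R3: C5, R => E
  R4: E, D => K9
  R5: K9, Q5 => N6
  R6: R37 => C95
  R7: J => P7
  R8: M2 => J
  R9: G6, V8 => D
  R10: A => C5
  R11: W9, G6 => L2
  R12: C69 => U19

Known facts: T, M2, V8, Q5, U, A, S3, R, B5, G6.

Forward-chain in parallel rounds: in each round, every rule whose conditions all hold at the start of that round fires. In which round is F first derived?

Round 1: R8 [M2 => J]; R9 [G6, V8 => D]; R10 [A => C5]. New: J, D, C5.
Round 2: R3 [C5, R => E]; R7 [J => P7]. New: E, P7.
Round 3: R4 [E, D => K9]. New: K9.
Round 4: R5 [K9, Q5 => N6]. New: N6.
Round 5: R2 [N6, P7 => F]. New: F.
F first appears in round 5.

5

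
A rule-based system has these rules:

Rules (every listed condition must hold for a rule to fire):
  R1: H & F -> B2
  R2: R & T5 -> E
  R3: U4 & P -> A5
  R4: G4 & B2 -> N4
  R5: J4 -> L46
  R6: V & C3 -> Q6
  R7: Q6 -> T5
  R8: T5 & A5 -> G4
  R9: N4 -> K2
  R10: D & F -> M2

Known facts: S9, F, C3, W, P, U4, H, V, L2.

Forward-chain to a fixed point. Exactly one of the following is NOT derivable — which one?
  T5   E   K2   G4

Round 1: R1 [H & F -> B2]; R3 [U4 & P -> A5]; R6 [V & C3 -> Q6]. New: B2, A5, Q6.
Round 2: R7 [Q6 -> T5]. New: T5.
Round 3: R8 [T5 & A5 -> G4]. New: G4.
Round 4: R4 [G4 & B2 -> N4]. New: N4.
Round 5: R9 [N4 -> K2]. New: K2.
Derived: T5 (round 2), G4 (round 3), K2 (round 5). E never appears in any round.

E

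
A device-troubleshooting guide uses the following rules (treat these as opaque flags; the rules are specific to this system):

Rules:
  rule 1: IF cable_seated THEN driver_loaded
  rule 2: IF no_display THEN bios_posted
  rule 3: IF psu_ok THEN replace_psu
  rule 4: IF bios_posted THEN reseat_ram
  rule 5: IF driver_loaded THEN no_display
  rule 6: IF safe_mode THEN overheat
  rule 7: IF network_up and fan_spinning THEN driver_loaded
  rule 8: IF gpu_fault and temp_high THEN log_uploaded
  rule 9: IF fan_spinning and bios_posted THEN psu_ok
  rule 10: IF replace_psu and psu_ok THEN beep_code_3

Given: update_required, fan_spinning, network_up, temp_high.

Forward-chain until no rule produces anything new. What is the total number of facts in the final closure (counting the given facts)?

Round 1: rule 7 [IF network_up and fan_spinning THEN driver_loaded]. New: driver_loaded.
Round 2: rule 5 [IF driver_loaded THEN no_display]. New: no_display.
Round 3: rule 2 [IF no_display THEN bios_posted]. New: bios_posted.
Round 4: rule 4 [IF bios_posted THEN reseat_ram]; rule 9 [IF fan_spinning and bios_posted THEN psu_ok]. New: reseat_ram, psu_ok.
Round 5: rule 3 [IF psu_ok THEN replace_psu]. New: replace_psu.
Round 6: rule 10 [IF replace_psu and psu_ok THEN beep_code_3]. New: beep_code_3.
Closure: {beep_code_3, bios_posted, driver_loaded, fan_spinning, network_up, no_display, psu_ok, replace_psu, reseat_ram, temp_high, update_required} — 11 facts.

11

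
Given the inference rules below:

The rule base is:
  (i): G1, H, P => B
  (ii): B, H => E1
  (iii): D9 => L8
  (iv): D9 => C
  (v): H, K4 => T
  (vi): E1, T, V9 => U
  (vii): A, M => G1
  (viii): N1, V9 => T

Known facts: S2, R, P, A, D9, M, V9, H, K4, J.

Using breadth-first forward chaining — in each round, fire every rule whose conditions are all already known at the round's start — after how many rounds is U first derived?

Round 1 fires (iii), (iv), (v), (vii), giving L8, C, T, G1.
Round 2 fires (i), giving B.
Round 3 fires (ii), giving E1.
Round 4 fires (vi), giving U.
U first appears in round 4.

4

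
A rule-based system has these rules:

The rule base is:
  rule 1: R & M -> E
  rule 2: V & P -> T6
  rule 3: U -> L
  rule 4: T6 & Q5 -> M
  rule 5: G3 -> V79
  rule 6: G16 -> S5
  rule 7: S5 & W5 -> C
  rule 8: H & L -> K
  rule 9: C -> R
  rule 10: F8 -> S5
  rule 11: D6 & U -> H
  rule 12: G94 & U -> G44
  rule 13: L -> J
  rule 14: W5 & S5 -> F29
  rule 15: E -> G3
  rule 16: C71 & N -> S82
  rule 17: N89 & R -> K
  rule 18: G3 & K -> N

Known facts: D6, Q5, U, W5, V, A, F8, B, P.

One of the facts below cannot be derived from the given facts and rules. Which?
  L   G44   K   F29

Round 1: rule 2 [V & P -> T6]; rule 3 [U -> L]; rule 10 [F8 -> S5]; rule 11 [D6 & U -> H]. Adds T6, L, S5, H.
Round 2: rule 4 [T6 & Q5 -> M]; rule 7 [S5 & W5 -> C]; rule 8 [H & L -> K]; rule 13 [L -> J]; rule 14 [W5 & S5 -> F29]. Adds M, C, K, J, F29.
Round 3: rule 9 [C -> R]. Adds R.
Round 4: rule 1 [R & M -> E]. Adds E.
Round 5: rule 15 [E -> G3]. Adds G3.
Round 6: rule 5 [G3 -> V79]; rule 18 [G3 & K -> N]. Adds V79, N.
Derived: L (round 1), F29 (round 2), K (round 2). G44 never appears in any round.

G44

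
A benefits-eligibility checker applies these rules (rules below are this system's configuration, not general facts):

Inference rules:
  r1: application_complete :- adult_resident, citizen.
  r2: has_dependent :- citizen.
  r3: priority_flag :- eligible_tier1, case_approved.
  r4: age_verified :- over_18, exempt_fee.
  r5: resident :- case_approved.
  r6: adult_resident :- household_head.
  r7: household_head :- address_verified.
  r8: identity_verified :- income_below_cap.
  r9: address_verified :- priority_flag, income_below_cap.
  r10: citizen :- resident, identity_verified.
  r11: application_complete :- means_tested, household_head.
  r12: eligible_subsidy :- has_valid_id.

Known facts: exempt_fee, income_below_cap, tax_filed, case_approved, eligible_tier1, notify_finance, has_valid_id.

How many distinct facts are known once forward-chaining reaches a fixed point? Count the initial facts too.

17

[1] r3 [priority_flag :- eligible_tier1, case_approved.]; r5 [resident :- case_approved.]; r8 [identity_verified :- income_below_cap.]; r12 [eligible_subsidy :- has_valid_id.]. ⇒ new: priority_flag, resident, identity_verified, eligible_subsidy.
[2] r9 [address_verified :- priority_flag, income_below_cap.]; r10 [citizen :- resident, identity_verified.]. ⇒ new: address_verified, citizen.
[3] r2 [has_dependent :- citizen.]; r7 [household_head :- address_verified.]. ⇒ new: has_dependent, household_head.
[4] r6 [adult_resident :- household_head.]. ⇒ new: adult_resident.
[5] r1 [application_complete :- adult_resident, citizen.]. ⇒ new: application_complete.
Closure: {address_verified, adult_resident, application_complete, case_approved, citizen, eligible_subsidy, eligible_tier1, exempt_fee, has_dependent, has_valid_id, household_head, identity_verified, income_below_cap, notify_finance, priority_flag, resident, tax_filed} — 17 facts.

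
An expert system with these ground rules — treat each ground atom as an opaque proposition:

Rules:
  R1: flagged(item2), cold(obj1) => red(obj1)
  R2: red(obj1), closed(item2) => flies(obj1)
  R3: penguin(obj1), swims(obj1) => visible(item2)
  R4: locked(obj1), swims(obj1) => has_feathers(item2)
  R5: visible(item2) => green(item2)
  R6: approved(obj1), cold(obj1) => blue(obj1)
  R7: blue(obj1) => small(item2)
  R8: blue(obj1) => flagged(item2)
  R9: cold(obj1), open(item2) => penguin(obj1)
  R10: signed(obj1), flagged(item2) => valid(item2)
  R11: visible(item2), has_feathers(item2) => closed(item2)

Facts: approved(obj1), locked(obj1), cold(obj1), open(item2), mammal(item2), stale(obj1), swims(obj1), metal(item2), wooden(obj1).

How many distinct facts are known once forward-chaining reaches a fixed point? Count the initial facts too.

19

Round 1 fires R4, R6, R9, giving has_feathers(item2), blue(obj1), penguin(obj1).
Round 2 fires R3, R7, R8, giving visible(item2), small(item2), flagged(item2).
Round 3 fires R1, R5, R11, giving red(obj1), green(item2), closed(item2).
Round 4 fires R2, giving flies(obj1).
Closure: {approved(obj1), blue(obj1), closed(item2), cold(obj1), flagged(item2), flies(obj1), green(item2), has_feathers(item2), locked(obj1), mammal(item2), metal(item2), open(item2), penguin(obj1), red(obj1), small(item2), stale(obj1), swims(obj1), visible(item2), wooden(obj1)} — 19 facts.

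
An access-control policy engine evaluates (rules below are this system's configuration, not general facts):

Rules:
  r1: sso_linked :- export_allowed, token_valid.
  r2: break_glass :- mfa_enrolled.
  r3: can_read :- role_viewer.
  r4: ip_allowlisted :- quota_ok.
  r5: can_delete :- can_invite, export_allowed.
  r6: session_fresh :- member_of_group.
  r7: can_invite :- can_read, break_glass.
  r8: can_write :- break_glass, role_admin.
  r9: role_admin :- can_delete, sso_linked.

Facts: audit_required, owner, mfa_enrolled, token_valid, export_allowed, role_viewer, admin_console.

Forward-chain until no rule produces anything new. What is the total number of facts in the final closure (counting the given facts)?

Round 1 — r1, r2, r3, derive sso_linked, break_glass, can_read.
Round 2 — r7, derive can_invite.
Round 3 — r5, derive can_delete.
Round 4 — r9, derive role_admin.
Round 5 — r8, derive can_write.
Closure: {admin_console, audit_required, break_glass, can_delete, can_invite, can_read, can_write, export_allowed, mfa_enrolled, owner, role_admin, role_viewer, sso_linked, token_valid} — 14 facts.

14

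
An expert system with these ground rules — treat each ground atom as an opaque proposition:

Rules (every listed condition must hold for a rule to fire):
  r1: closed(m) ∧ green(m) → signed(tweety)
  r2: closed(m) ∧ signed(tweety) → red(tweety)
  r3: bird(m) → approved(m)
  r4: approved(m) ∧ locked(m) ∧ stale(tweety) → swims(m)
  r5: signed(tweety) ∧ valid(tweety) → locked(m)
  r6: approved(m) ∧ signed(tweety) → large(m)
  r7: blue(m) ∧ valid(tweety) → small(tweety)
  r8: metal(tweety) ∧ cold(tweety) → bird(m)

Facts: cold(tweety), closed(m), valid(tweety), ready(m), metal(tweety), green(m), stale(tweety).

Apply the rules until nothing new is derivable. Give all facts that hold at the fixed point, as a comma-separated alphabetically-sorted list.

approved(m), bird(m), closed(m), cold(tweety), green(m), large(m), locked(m), metal(tweety), ready(m), red(tweety), signed(tweety), stale(tweety), swims(m), valid(tweety)

Round 1: r1 [closed(m) ∧ green(m) → signed(tweety)]; r8 [metal(tweety) ∧ cold(tweety) → bird(m)]. New: signed(tweety), bird(m).
Round 2: r2 [closed(m) ∧ signed(tweety) → red(tweety)]; r3 [bird(m) → approved(m)]; r5 [signed(tweety) ∧ valid(tweety) → locked(m)]. New: red(tweety), approved(m), locked(m).
Round 3: r4 [approved(m) ∧ locked(m) ∧ stale(tweety) → swims(m)]; r6 [approved(m) ∧ signed(tweety) → large(m)]. New: swims(m), large(m).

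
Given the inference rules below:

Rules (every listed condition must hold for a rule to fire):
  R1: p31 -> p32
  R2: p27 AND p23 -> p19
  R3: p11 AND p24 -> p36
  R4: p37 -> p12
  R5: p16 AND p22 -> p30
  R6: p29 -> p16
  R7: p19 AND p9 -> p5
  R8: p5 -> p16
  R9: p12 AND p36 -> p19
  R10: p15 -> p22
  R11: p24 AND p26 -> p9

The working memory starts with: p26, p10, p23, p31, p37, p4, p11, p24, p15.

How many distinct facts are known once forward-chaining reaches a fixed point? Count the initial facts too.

Round 1 — R1, R3, R4, R10, R11, derive p32, p36, p12, p22, p9.
Round 2 — R9, derive p19.
Round 3 — R7, derive p5.
Round 4 — R8, derive p16.
Round 5 — R5, derive p30.
Closure: {p10, p11, p12, p15, p16, p19, p22, p23, p24, p26, p30, p31, p32, p36, p37, p4, p5, p9} — 18 facts.

18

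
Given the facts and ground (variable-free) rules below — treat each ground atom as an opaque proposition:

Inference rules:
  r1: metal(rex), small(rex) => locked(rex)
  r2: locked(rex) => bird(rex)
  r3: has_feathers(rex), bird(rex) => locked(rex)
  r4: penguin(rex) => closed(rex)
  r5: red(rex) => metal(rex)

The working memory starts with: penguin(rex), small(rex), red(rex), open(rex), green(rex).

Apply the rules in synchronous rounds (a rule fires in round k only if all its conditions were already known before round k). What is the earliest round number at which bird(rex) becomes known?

[1] r4 [penguin(rex) => closed(rex)]; r5 [red(rex) => metal(rex)]. ⇒ new: closed(rex), metal(rex).
[2] r1 [metal(rex), small(rex) => locked(rex)]. ⇒ new: locked(rex).
[3] r2 [locked(rex) => bird(rex)]. ⇒ new: bird(rex).
bird(rex) first appears in round 3.

3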